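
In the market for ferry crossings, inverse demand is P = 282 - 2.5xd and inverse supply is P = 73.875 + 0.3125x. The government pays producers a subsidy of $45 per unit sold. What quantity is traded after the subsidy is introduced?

Pre-subsidy: 282 - 2.5x = 73.875 + 0.3125x gives x* = 74 and P* = 97.
With the subsidy, sellers receive Ps = Pb + 45 for each unit, where Pb is the price buyers pay.
On the curves, Pb = 282 - 2.5x and Ps = 73.875 + 0.3125x; the wedge Ps − Pb = 45 gives 73.875 + 0.3125x − (282 - 2.5x) = 45, so x' = 90.
Then Pb = 282 − 2.5·90 = 57 and Ps = 73.875 + 0.3125·90 = 102.

x' = 90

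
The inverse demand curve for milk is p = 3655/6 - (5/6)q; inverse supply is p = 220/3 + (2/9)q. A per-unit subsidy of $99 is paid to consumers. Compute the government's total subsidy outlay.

Pre-subsidy: 3655/6 - (5/6)q = 220/3 + (2/9)q gives q* = 9645/19 and p* = 10610/57.
With the rebate, buyers effectively pay pb = ps − 99, where ps is the price sellers receive.
On the curves, pb = 3655/6 - (5/6)q and ps = 220/3 + (2/9)q; the wedge ps − pb = 99 gives 220/3 + (2/9)q − (3655/6 - (5/6)q) = 99, so q' = 11427/19.
Then pb = 3655/6 − (5/6)·(11427/19) = 6155/57 and ps = 220/3 + (2/9)·(11427/19) = 11798/57.
Government outlay = subsidy × quantity = 99 × 11427/19 = 1131273/19.

Government cost = 1131273/19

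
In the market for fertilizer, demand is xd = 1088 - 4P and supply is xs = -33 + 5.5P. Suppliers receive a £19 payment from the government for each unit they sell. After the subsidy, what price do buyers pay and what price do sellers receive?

Buyers pay £107; sellers receive £126

Pre-subsidy: 1088 - 4P = -33 + 5.5P gives P* = 118, x* = 616.
With the subsidy, sellers receive Ps = Pb + 19 for each unit, where Pb is the price buyers pay.
Supply in terms of Pb becomes xs = -33 + 5.5(Pb + 19) = 71.5 + 5.5Pb. Setting this equal to demand: 1088 - 4Pb = 71.5 + 5.5Pb, so Pb = 107.
Sellers receive Ps = 107 + 19 = 126; x' = 1088 − 4·107 = 660.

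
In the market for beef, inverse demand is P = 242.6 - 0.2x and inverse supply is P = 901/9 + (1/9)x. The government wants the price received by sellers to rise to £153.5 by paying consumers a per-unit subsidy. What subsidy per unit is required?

At a seller price of 153.5, quantity supplied is -901 + 9·153.5 = 480.5.
Buyers absorb 480.5 only when they pay Pb = 242.6 − 0.2·480.5 = 146.5.
s = Ps − Pb = 153.5 − 146.5 = 7.

Required subsidy s = £7 per unit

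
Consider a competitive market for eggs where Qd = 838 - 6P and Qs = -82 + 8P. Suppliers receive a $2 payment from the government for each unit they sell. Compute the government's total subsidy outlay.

Government cost = 6308/7

Pre-subsidy: 838 - 6P = -82 + 8P gives P* = 460/7, Q* = 3106/7.
With the subsidy, sellers receive Ps = Pb + 2 for each unit, where Pb is the price buyers pay.
Supply in terms of Pb becomes Qs = -82 + 8(Pb + 2) = -66 + 8Pb. Setting this equal to demand: 838 - 6Pb = -66 + 8Pb, so Pb = 452/7.
Sellers receive Ps = 452/7 + 2 = 466/7; Q' = 838 − 6·(452/7) = 3154/7.
Government outlay = subsidy × quantity = 2 × 3154/7 = 6308/7.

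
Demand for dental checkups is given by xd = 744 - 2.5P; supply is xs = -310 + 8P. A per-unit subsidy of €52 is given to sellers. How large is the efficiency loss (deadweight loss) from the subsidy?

Deadweight loss = 54080/21

Pre-subsidy: 744 - 2.5P = -310 + 8P gives P* = 2108/21, x* = 10354/21.
With the subsidy, sellers receive Ps = Pb + 52 for each unit, where Pb is the price buyers pay.
Supply in terms of Pb becomes xs = -310 + 8(Pb + 52) = 106 + 8Pb. Setting this equal to demand: 744 - 2.5Pb = 106 + 8Pb, so Pb = 1276/21.
Sellers receive Ps = 1276/21 + 52 = 2368/21; x' = 744 − 2.5·(1276/21) = 12434/21.
The subsidy expands output by 12434/21 − 10354/21 = 2080/21 past the efficient level; on those units the gap between marginal cost and willingness to pay runs from 0 up to 52.
DWL = ½ × 52 × 2080/21 = 54080/21.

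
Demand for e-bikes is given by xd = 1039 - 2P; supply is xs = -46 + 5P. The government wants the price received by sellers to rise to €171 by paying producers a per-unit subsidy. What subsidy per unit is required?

At a seller price of 171, quantity supplied is -46 + 5·171 = 809.
Buyers absorb 809 only when they pay Pb with 1039 − 2·Pb = 809, i.e. Pb = 115.
s = Ps − Pb = 171 − 115 = 56.

Required subsidy s = €56 per unit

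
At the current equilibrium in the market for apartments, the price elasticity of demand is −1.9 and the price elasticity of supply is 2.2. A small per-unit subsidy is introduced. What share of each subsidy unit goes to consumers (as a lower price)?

Consumer share = 22/41

For a small subsidy around the equilibrium, the benefit split depends on the relative slopes, which at a point are proportional to the elasticities.
Buyer share = εs/(εs + |εd|) = 2.2/(2.2 + 1.9) = 22/41; seller share = |εd|/(εs + |εd|) = 19/41.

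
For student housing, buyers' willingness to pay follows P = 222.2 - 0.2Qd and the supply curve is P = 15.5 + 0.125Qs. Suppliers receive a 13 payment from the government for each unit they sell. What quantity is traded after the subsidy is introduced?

Q' = 676

Pre-subsidy: 222.2 - 0.2Q = 15.5 + 0.125Q gives Q* = 636 and P* = 95.
With the subsidy, sellers receive Ps = Pb + 13 for each unit, where Pb is the price buyers pay.
On the curves, Pb = 222.2 - 0.2Q and Ps = 15.5 + 0.125Q; the wedge Ps − Pb = 13 gives 15.5 + 0.125Q − (222.2 - 0.2Q) = 13, so Q' = 676.
Then Pb = 222.2 − 0.2·676 = 87 and Ps = 15.5 + 0.125·676 = 100.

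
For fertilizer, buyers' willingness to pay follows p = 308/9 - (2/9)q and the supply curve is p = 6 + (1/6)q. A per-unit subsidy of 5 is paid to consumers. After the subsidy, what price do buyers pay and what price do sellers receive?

Pre-subsidy: 308/9 - (2/9)q = 6 + (1/6)q gives q* = 508/7 and p* = 380/21.
With the rebate, buyers effectively pay pb = ps − 5, where ps is the price sellers receive.
On the curves, pb = 308/9 - (2/9)q and ps = 6 + (1/6)q; the wedge ps − pb = 5 gives 6 + (1/6)q − (308/9 - (2/9)q) = 5, so q' = 598/7.
Then pb = 308/9 − (2/9)·(598/7) = 320/21 and ps = 6 + (1/6)·(598/7) = 425/21.

Buyers pay 320/21; sellers receive 425/21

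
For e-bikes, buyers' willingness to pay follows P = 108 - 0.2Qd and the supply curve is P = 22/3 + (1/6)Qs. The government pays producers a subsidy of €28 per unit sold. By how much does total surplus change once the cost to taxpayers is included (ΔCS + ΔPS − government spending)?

Pre-subsidy: 108 - 0.2Q = 22/3 + (1/6)Q gives Q* = 3020/11 and P* = 584/11.
With the subsidy, sellers receive Ps = Pb + 28 for each unit, where Pb is the price buyers pay.
On the curves, Pb = 108 - 0.2Q and Ps = 22/3 + (1/6)Q; the wedge Ps − Pb = 28 gives 22/3 + (1/6)Q − (108 - 0.2Q) = 28, so Q' = 3860/11.
Then Pb = 108 − 0.2·(3860/11) = 416/11 and Ps = 22/3 + (1/6)·(3860/11) = 724/11.
ΔCS = ½(3020/11 + 3860/11)(584/11 − 416/11) = 577920/121; ΔPS = ½(3020/11 + 3860/11)(724/11 − 584/11) = 481600/121.
Government spending = 28 × 3860/11 = 108080/11.
Net change = 577920/121 + 481600/121 − 108080/11 = -11760/11. The loss equals the DWL triangle ½·28·840/11.

Net change in total surplus = -11760/11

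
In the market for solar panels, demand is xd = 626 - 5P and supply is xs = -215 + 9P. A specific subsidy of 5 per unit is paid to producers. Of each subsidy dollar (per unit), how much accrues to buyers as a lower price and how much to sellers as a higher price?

Buyers gain 45/14 per unit; sellers gain 25/14 per unit

Pre-subsidy: 626 - 5P = -215 + 9P gives P* = 841/14, x* = 4559/14.
With the subsidy, sellers receive Ps = Pb + 5 for each unit, where Pb is the price buyers pay.
Supply in terms of Pb becomes xs = -215 + 9(Pb + 5) = -170 + 9Pb. Setting this equal to demand: 626 - 5Pb = -170 + 9Pb, so Pb = 398/7.
Sellers receive Ps = 398/7 + 5 = 433/7; x' = 626 − 5·(398/7) = 2392/7.
Buyers' price falls by P* − Pb = 841/14 − 398/7 = 45/14; sellers' price rises by Ps − P* = 433/7 − 841/14 = 25/14.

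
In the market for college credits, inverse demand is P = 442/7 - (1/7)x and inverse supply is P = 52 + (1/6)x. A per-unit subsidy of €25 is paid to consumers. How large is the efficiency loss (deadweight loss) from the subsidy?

Pre-subsidy: 442/7 - (1/7)x = 52 + (1/6)x gives x* = 36 and P* = 58.
With the rebate, buyers effectively pay Pb = Ps − 25, where Ps is the price sellers receive.
On the curves, Pb = 442/7 - (1/7)x and Ps = 52 + (1/6)x; the wedge Ps − Pb = 25 gives 52 + (1/6)x − (442/7 - (1/7)x) = 25, so x' = 1518/13.
Then Pb = 442/7 − (1/7)·(1518/13) = 604/13 and Ps = 52 + (1/6)·(1518/13) = 929/13.
The subsidy expands output by 1518/13 − 36 = 1050/13 past the efficient level; on those units the gap between marginal cost and willingness to pay runs from 0 up to 25.
DWL = ½ × 25 × 1050/13 = 13125/13.

Deadweight loss = 13125/13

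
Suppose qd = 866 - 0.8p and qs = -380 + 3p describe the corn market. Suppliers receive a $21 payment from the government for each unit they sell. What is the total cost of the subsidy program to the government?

Pre-subsidy: 866 - 0.8p = -380 + 3p gives p* = 6230/19, q* = 11470/19.
With the subsidy, sellers receive ps = pb + 21 for each unit, where pb is the price buyers pay.
Supply in terms of pb becomes qs = -380 + 3(pb + 21) = -317 + 3pb. Setting this equal to demand: 866 - 0.8pb = -317 + 3pb, so pb = 5915/19.
Sellers receive ps = 5915/19 + 21 = 6314/19; q' = 866 − 0.8·(5915/19) = 11722/19.
Government outlay = subsidy × quantity = 21 × 11722/19 = 246162/19.

Government cost = 246162/19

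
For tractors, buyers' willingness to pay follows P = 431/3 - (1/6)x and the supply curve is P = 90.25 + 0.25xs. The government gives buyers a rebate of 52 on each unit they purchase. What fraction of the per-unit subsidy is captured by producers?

Pre-subsidy: 431/3 - (1/6)x = 90.25 + 0.25x gives x* = 128.2 and P* = 122.3.
With the rebate, buyers effectively pay Pb = Ps − 52, where Ps is the price sellers receive.
On the curves, Pb = 431/3 - (1/6)x and Ps = 90.25 + 0.25x; the wedge Ps − Pb = 52 gives 90.25 + 0.25x − (431/3 - (1/6)x) = 52, so x' = 253.
Then Pb = 431/3 − (1/6)·253 = 101.5 and Ps = 90.25 + 0.25·253 = 153.5.
Buyers' price falls by P* − Pb = 122.3 − 101.5 = 20.8; sellers' price rises by Ps − P* = 153.5 − 122.3 = 31.2.
So producers capture 31.2/52 = 0.6 of each unit of subsidy.

Producer share = 0.6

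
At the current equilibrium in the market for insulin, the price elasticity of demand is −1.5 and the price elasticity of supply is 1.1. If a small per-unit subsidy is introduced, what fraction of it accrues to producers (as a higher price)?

For a small subsidy around the equilibrium, the benefit split depends on the relative slopes, which at a point are proportional to the elasticities.
Buyer share = εs/(εs + |εd|) = 1.1/(1.1 + 1.5) = 11/26; seller share = |εd|/(εs + |εd|) = 15/26.
So producers capture 15/26 of the subsidy.

Producer share = 15/26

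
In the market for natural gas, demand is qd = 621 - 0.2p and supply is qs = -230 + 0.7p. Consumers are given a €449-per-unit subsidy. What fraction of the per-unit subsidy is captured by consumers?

Consumer share = 7/9

Pre-subsidy: 621 - 0.2p = -230 + 0.7p gives p* = 8510/9, q* = 3887/9.
With the rebate, buyers effectively pay pb = ps − 449, where ps is the price sellers receive.
Demand in terms of ps becomes qd = 621 − 0.2(ps − 449) = 710.8 - 0.2ps. Setting this equal to supply: 710.8 - 0.2ps = -230 + 0.7ps, so ps = 3136/3.
Buyers pay pb = 3136/3 − 449 = 1789/3; q' = -230 + 0.7·(3136/3) = 7526/15.
Buyers' price falls by p* − pb = 8510/9 − 1789/3 = 3143/9; sellers' price rises by ps − p* = 3136/3 − 8510/9 = 898/9.
So consumers capture (3143/9)/449 = 7/9 of each unit of subsidy.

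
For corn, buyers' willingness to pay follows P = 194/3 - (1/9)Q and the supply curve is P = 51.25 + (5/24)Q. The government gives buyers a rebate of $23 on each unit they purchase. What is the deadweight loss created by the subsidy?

Pre-subsidy: 194/3 - (1/9)Q = 51.25 + (5/24)Q gives Q* = 42 and P* = 60.
With the rebate, buyers effectively pay Pb = Ps − 23, where Ps is the price sellers receive.
On the curves, Pb = 194/3 - (1/9)Q and Ps = 51.25 + (5/24)Q; the wedge Ps − Pb = 23 gives 51.25 + (5/24)Q − (194/3 - (1/9)Q) = 23, so Q' = 114.
Then Pb = 194/3 − (1/9)·114 = 52 and Ps = 51.25 + (5/24)·114 = 75.
The subsidy expands output by 114 − 42 = 72 past the efficient level; on those units the gap between marginal cost and willingness to pay runs from 0 up to 23.
DWL = ½ × 23 × 72 = 828.

Deadweight loss = $828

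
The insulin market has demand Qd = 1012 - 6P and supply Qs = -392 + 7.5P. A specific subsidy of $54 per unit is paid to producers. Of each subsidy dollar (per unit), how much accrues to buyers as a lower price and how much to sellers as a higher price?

Buyers gain $30 per unit; sellers gain $24 per unit

Pre-subsidy: 1012 - 6P = -392 + 7.5P gives P* = 104, Q* = 388.
With the subsidy, sellers receive Ps = Pb + 54 for each unit, where Pb is the price buyers pay.
Supply in terms of Pb becomes Qs = -392 + 7.5(Pb + 54) = 13 + 7.5Pb. Setting this equal to demand: 1012 - 6Pb = 13 + 7.5Pb, so Pb = 74.
Sellers receive Ps = 74 + 54 = 128; Q' = 1012 − 6·74 = 568.
Buyers' price falls by P* − Pb = 104 − 74 = 30; sellers' price rises by Ps − P* = 128 − 104 = 24.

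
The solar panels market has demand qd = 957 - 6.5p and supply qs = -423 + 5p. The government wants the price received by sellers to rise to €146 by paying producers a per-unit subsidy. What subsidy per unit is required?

Required subsidy s = €46 per unit

At a seller price of 146, quantity supplied is -423 + 5·146 = 307.
Buyers absorb 307 only when they pay pb with 957 − 6.5·pb = 307, i.e. pb = 100.
s = ps − pb = 146 − 100 = 46.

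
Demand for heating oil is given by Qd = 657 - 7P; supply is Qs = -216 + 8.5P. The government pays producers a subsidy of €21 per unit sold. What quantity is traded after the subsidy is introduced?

Q' = 10644/31

Pre-subsidy: 657 - 7P = -216 + 8.5P gives P* = 1746/31, Q* = 8145/31.
With the subsidy, sellers receive Ps = Pb + 21 for each unit, where Pb is the price buyers pay.
Supply in terms of Pb becomes Qs = -216 + 8.5(Pb + 21) = -37.5 + 8.5Pb. Setting this equal to demand: 657 - 7Pb = -37.5 + 8.5Pb, so Pb = 1389/31.
Sellers receive Ps = 1389/31 + 21 = 2040/31; Q' = 657 − 7·(1389/31) = 10644/31.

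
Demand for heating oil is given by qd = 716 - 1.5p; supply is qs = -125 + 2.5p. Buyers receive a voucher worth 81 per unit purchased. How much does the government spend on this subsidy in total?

Pre-subsidy: 716 - 1.5p = -125 + 2.5p gives p* = 210.25, q* = 400.625.
With the rebate, buyers effectively pay pb = ps − 81, where ps is the price sellers receive.
Demand in terms of ps becomes qd = 716 − 1.5(ps − 81) = 837.5 - 1.5ps. Setting this equal to supply: 837.5 - 1.5ps = -125 + 2.5ps, so ps = 240.625.
Buyers pay pb = 240.625 − 81 = 159.625; q' = -125 + 2.5·240.625 = 476.5625.
Government outlay = subsidy × quantity = 81 × 476.5625 = 38601.5625.

Government cost = 38601.5625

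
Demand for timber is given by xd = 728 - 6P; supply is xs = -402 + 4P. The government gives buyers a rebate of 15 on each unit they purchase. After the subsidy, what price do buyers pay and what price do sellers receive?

Pre-subsidy: 728 - 6P = -402 + 4P gives P* = 113, x* = 50.
With the rebate, buyers effectively pay Pb = Ps − 15, where Ps is the price sellers receive.
Demand in terms of Ps becomes xd = 728 − 6(Ps − 15) = 818 - 6Ps. Setting this equal to supply: 818 - 6Ps = -402 + 4Ps, so Ps = 122.
Buyers pay Pb = 122 − 15 = 107; x' = -402 + 4·122 = 86.

Buyers pay 107; sellers receive 122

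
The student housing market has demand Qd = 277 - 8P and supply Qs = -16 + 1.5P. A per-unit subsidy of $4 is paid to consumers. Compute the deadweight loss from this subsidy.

Pre-subsidy: 277 - 8P = -16 + 1.5P gives P* = 586/19, Q* = 575/19.
With the rebate, buyers effectively pay Pb = Ps − 4, where Ps is the price sellers receive.
Demand in terms of Ps becomes Qd = 277 − 8(Ps − 4) = 309 - 8Ps. Setting this equal to supply: 309 - 8Ps = -16 + 1.5Ps, so Ps = 650/19.
Buyers pay Pb = 650/19 − 4 = 574/19; Q' = -16 + 1.5·(650/19) = 671/19.
The subsidy expands output by 671/19 − 575/19 = 96/19 past the efficient level; on those units the gap between marginal cost and willingness to pay runs from 0 up to 4.
DWL = ½ × 4 × 96/19 = 192/19.

Deadweight loss = 192/19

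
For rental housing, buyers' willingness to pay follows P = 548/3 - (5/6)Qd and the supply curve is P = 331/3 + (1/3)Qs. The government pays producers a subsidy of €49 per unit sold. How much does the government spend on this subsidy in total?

Government cost = €5096

Pre-subsidy: 548/3 - (5/6)Q = 331/3 + (1/3)Q gives Q* = 62 and P* = 131.
With the subsidy, sellers receive Ps = Pb + 49 for each unit, where Pb is the price buyers pay.
On the curves, Pb = 548/3 - (5/6)Q and Ps = 331/3 + (1/3)Q; the wedge Ps − Pb = 49 gives 331/3 + (1/3)Q − (548/3 - (5/6)Q) = 49, so Q' = 104.
Then Pb = 548/3 − (5/6)·104 = 96 and Ps = 331/3 + (1/3)·104 = 145.
Government outlay = subsidy × quantity = 49 × 104 = 5096.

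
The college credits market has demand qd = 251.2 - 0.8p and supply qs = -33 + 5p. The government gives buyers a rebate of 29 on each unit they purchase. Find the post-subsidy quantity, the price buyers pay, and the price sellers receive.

q' = 232; buyers pay 24; sellers receive 53

Pre-subsidy: 251.2 - 0.8p = -33 + 5p gives p* = 49, q* = 212.
With the rebate, buyers effectively pay pb = ps − 29, where ps is the price sellers receive.
Demand in terms of ps becomes qd = 251.2 − 0.8(ps − 29) = 274.4 - 0.8ps. Setting this equal to supply: 274.4 - 0.8ps = -33 + 5ps, so ps = 53.
Buyers pay pb = 53 − 29 = 24; q' = -33 + 5·53 = 232.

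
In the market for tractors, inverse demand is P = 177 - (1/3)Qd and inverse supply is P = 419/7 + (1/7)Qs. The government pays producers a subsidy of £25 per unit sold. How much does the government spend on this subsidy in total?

Pre-subsidy: 177 - (1/3)Q = 419/7 + (1/7)Q gives Q* = 246 and P* = 95.
With the subsidy, sellers receive Ps = Pb + 25 for each unit, where Pb is the price buyers pay.
On the curves, Pb = 177 - (1/3)Q and Ps = 419/7 + (1/7)Q; the wedge Ps − Pb = 25 gives 419/7 + (1/7)Q − (177 - (1/3)Q) = 25, so Q' = 298.5.
Then Pb = 177 − (1/3)·298.5 = 77.5 and Ps = 419/7 + (1/7)·298.5 = 102.5.
Government outlay = subsidy × quantity = 25 × 298.5 = 7462.5.

Government cost = £7462.5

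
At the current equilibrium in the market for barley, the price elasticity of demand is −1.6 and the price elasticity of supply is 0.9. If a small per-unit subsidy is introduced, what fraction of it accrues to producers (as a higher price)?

For a small subsidy around the equilibrium, the benefit split depends on the relative slopes, which at a point are proportional to the elasticities.
Buyer share = εs/(εs + |εd|) = 0.9/(0.9 + 1.6) = 0.36; seller share = |εd|/(εs + |εd|) = 0.64.
So producers capture 0.64 of the subsidy.

Producer share = 0.64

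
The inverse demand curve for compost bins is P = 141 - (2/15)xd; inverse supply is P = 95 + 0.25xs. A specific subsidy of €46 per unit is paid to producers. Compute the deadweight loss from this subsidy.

Pre-subsidy: 141 - (2/15)x = 95 + 0.25x gives x* = 120 and P* = 125.
With the subsidy, sellers receive Ps = Pb + 46 for each unit, where Pb is the price buyers pay.
On the curves, Pb = 141 - (2/15)x and Ps = 95 + 0.25x; the wedge Ps − Pb = 46 gives 95 + 0.25x − (141 - (2/15)x) = 46, so x' = 240.
Then Pb = 141 − (2/15)·240 = 109 and Ps = 95 + 0.25·240 = 155.
The subsidy expands output by 240 − 120 = 120 past the efficient level; on those units the gap between marginal cost and willingness to pay runs from 0 up to 46.
DWL = ½ × 46 × 120 = 2760.

Deadweight loss = €2760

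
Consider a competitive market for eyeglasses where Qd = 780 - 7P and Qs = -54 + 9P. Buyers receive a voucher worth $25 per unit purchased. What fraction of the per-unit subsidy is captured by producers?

Producer share = 0.4375

Pre-subsidy: 780 - 7P = -54 + 9P gives P* = 52.125, Q* = 415.125.
With the rebate, buyers effectively pay Pb = Ps − 25, where Ps is the price sellers receive.
Demand in terms of Ps becomes Qd = 780 − 7(Ps − 25) = 955 - 7Ps. Setting this equal to supply: 955 - 7Ps = -54 + 9Ps, so Ps = 63.0625.
Buyers pay Pb = 63.0625 − 25 = 38.0625; Q' = -54 + 9·63.0625 = 513.5625.
Buyers' price falls by P* − Pb = 52.125 − 38.0625 = 14.0625; sellers' price rises by Ps − P* = 63.0625 − 52.125 = 10.9375.
So producers capture 10.9375/25 = 0.4375 of each unit of subsidy.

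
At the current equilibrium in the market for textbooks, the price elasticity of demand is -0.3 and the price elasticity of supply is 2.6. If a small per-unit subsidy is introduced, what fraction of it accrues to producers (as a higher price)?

For a small subsidy around the equilibrium, the benefit split depends on the relative slopes, which at a point are proportional to the elasticities.
Buyer share = εs/(εs + |εd|) = 2.6/(2.6 + 0.3) = 26/29; seller share = |εd|/(εs + |εd|) = 3/29.
So producers capture 3/29 of the subsidy.

Producer share = 3/29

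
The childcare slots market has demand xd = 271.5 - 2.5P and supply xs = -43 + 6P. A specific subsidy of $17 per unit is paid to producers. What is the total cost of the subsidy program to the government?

Government cost = $3553

Pre-subsidy: 271.5 - 2.5P = -43 + 6P gives P* = 37, x* = 179.
With the subsidy, sellers receive Ps = Pb + 17 for each unit, where Pb is the price buyers pay.
Supply in terms of Pb becomes xs = -43 + 6(Pb + 17) = 59 + 6Pb. Setting this equal to demand: 271.5 - 2.5Pb = 59 + 6Pb, so Pb = 25.
Sellers receive Ps = 25 + 17 = 42; x' = 271.5 − 2.5·25 = 209.
Government outlay = subsidy × quantity = 17 × 209 = 3553.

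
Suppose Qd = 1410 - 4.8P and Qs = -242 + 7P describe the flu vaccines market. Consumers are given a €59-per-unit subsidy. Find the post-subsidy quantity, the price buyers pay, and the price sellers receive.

Pre-subsidy: 1410 - 4.8P = -242 + 7P gives P* = 140, Q* = 738.
With the rebate, buyers effectively pay Pb = Ps − 59, where Ps is the price sellers receive.
Demand in terms of Ps becomes Qd = 1410 − 4.8(Ps − 59) = 1693.2 - 4.8Ps. Setting this equal to supply: 1693.2 - 4.8Ps = -242 + 7Ps, so Ps = 164.
Buyers pay Pb = 164 − 59 = 105; Q' = -242 + 7·164 = 906.

Q' = 906; buyers pay €105; sellers receive €164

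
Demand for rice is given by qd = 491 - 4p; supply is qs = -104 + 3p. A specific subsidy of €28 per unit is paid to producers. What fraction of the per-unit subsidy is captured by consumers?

Pre-subsidy: 491 - 4p = -104 + 3p gives p* = 85, q* = 151.
With the subsidy, sellers receive ps = pb + 28 for each unit, where pb is the price buyers pay.
Supply in terms of pb becomes qs = -104 + 3(pb + 28) = -20 + 3pb. Setting this equal to demand: 491 - 4pb = -20 + 3pb, so pb = 73.
Sellers receive ps = 73 + 28 = 101; q' = 491 − 4·73 = 199.
Buyers' price falls by p* − pb = 85 − 73 = 12; sellers' price rises by ps − p* = 101 − 85 = 16.
So consumers capture 12/28 = 3/7 of each unit of subsidy.

Consumer share = 3/7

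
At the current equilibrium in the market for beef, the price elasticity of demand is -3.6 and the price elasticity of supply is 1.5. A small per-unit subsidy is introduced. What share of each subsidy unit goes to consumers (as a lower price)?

For a small subsidy around the equilibrium, the benefit split depends on the relative slopes, which at a point are proportional to the elasticities.
Buyer share = εs/(εs + |εd|) = 1.5/(1.5 + 3.6) = 5/17; seller share = |εd|/(εs + |εd|) = 12/17.

Consumer share = 5/17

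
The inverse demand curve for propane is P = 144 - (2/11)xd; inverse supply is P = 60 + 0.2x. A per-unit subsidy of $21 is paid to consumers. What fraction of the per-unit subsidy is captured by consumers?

Pre-subsidy: 144 - (2/11)x = 60 + 0.2x gives x* = 220 and P* = 104.
With the rebate, buyers effectively pay Pb = Ps − 21, where Ps is the price sellers receive.
On the curves, Pb = 144 - (2/11)x and Ps = 60 + 0.2x; the wedge Ps − Pb = 21 gives 60 + 0.2x − (144 - (2/11)x) = 21, so x' = 275.
Then Pb = 144 − (2/11)·275 = 94 and Ps = 60 + 0.2·275 = 115.
Buyers' price falls by P* − Pb = 104 − 94 = 10; sellers' price rises by Ps − P* = 115 − 104 = 11.
So consumers capture 10/21 = 10/21 of each unit of subsidy.

Consumer share = 10/21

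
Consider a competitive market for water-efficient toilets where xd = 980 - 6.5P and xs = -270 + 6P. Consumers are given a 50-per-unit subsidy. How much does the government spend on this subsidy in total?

Government cost = 24300

Pre-subsidy: 980 - 6.5P = -270 + 6P gives P* = 100, x* = 330.
With the rebate, buyers effectively pay Pb = Ps − 50, where Ps is the price sellers receive.
Demand in terms of Ps becomes xd = 980 − 6.5(Ps − 50) = 1305 - 6.5Ps. Setting this equal to supply: 1305 - 6.5Ps = -270 + 6Ps, so Ps = 126.
Buyers pay Pb = 126 − 50 = 76; x' = -270 + 6·126 = 486.
Government outlay = subsidy × quantity = 50 × 486 = 24300.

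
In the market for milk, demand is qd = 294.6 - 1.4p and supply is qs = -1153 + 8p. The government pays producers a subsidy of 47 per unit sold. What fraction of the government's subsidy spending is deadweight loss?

DWL / government spending = 28/135

Pre-subsidy: 294.6 - 1.4p = -1153 + 8p gives p* = 154, q* = 79.
With the subsidy, sellers receive ps = pb + 47 for each unit, where pb is the price buyers pay.
Supply in terms of pb becomes qs = -1153 + 8(pb + 47) = -777 + 8pb. Setting this equal to demand: 294.6 - 1.4pb = -777 + 8pb, so pb = 114.
Sellers receive ps = 114 + 47 = 161; q' = 294.6 − 1.4·114 = 135.
ΔCS = ½(79 + 135)(154 − 114) = 4280; ΔPS = ½(79 + 135)(161 − 154) = 749.
Government spending = 47 × 135 = 6345.
DWL = ½ × 47 × (135 − 79) = 1316; fraction = 1316 / 6345 = 28/135.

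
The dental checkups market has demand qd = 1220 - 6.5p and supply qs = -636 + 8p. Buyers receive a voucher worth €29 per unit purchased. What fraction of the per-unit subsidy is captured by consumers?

Pre-subsidy: 1220 - 6.5p = -636 + 8p gives p* = 128, q* = 388.
With the rebate, buyers effectively pay pb = ps − 29, where ps is the price sellers receive.
Demand in terms of ps becomes qd = 1220 − 6.5(ps − 29) = 1408.5 - 6.5ps. Setting this equal to supply: 1408.5 - 6.5ps = -636 + 8ps, so ps = 141.
Buyers pay pb = 141 − 29 = 112; q' = -636 + 8·141 = 492.
Buyers' price falls by p* − pb = 128 − 112 = 16; sellers' price rises by ps − p* = 141 − 128 = 13.
So consumers capture 16/29 = 16/29 of each unit of subsidy.

Consumer share = 16/29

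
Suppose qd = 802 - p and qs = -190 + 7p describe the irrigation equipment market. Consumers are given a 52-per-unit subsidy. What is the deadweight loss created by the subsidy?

Pre-subsidy: 802 - p = -190 + 7p gives p* = 124, q* = 678.
With the rebate, buyers effectively pay pb = ps − 52, where ps is the price sellers receive.
Demand in terms of ps becomes qd = 802 − 1(ps − 52) = 854 - ps. Setting this equal to supply: 854 - ps = -190 + 7ps, so ps = 130.5.
Buyers pay pb = 130.5 − 52 = 78.5; q' = -190 + 7·130.5 = 723.5.
The subsidy expands output by 723.5 − 678 = 45.5 past the efficient level; on those units the gap between marginal cost and willingness to pay runs from 0 up to 52.
DWL = ½ × 52 × 45.5 = 1183.

Deadweight loss = 1183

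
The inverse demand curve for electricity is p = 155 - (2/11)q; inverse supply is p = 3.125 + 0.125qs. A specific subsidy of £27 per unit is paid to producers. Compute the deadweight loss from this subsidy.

Deadweight loss = £1188

Pre-subsidy: 155 - (2/11)q = 3.125 + 0.125q gives q* = 495 and p* = 65.
With the subsidy, sellers receive ps = pb + 27 for each unit, where pb is the price buyers pay.
On the curves, pb = 155 - (2/11)q and ps = 3.125 + 0.125q; the wedge ps − pb = 27 gives 3.125 + 0.125q − (155 - (2/11)q) = 27, so q' = 583.
Then pb = 155 − (2/11)·583 = 49 and ps = 3.125 + 0.125·583 = 76.
The subsidy expands output by 583 − 495 = 88 past the efficient level; on those units the gap between marginal cost and willingness to pay runs from 0 up to 27.
DWL = ½ × 27 × 88 = 1188.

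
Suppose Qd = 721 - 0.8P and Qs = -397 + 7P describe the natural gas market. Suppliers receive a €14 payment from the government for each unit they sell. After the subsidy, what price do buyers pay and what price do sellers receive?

Pre-subsidy: 721 - 0.8P = -397 + 7P gives P* = 430/3, Q* = 1819/3.
With the subsidy, sellers receive Ps = Pb + 14 for each unit, where Pb is the price buyers pay.
Supply in terms of Pb becomes Qs = -397 + 7(Pb + 14) = -299 + 7Pb. Setting this equal to demand: 721 - 0.8Pb = -299 + 7Pb, so Pb = 1700/13.
Sellers receive Ps = 1700/13 + 14 = 1882/13; Q' = 721 − 0.8·(1700/13) = 8013/13.

Buyers pay 1700/13; sellers receive 1882/13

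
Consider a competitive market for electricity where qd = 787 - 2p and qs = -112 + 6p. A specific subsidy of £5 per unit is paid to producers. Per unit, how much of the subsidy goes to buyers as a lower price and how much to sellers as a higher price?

Buyers gain £3.75 per unit; sellers gain £1.25 per unit

Pre-subsidy: 787 - 2p = -112 + 6p gives p* = 112.375, q* = 562.25.
With the subsidy, sellers receive ps = pb + 5 for each unit, where pb is the price buyers pay.
Supply in terms of pb becomes qs = -112 + 6(pb + 5) = -82 + 6pb. Setting this equal to demand: 787 - 2pb = -82 + 6pb, so pb = 108.625.
Sellers receive ps = 108.625 + 5 = 113.625; q' = 787 − 2·108.625 = 569.75.
Buyers' price falls by p* − pb = 112.375 − 108.625 = 3.75; sellers' price rises by ps − p* = 113.625 − 112.375 = 1.25.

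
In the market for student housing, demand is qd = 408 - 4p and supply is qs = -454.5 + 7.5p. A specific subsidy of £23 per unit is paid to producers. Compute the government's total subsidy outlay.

Pre-subsidy: 408 - 4p = -454.5 + 7.5p gives p* = 75, q* = 108.
With the subsidy, sellers receive ps = pb + 23 for each unit, where pb is the price buyers pay.
Supply in terms of pb becomes qs = -454.5 + 7.5(pb + 23) = -282 + 7.5pb. Setting this equal to demand: 408 - 4pb = -282 + 7.5pb, so pb = 60.
Sellers receive ps = 60 + 23 = 83; q' = 408 − 4·60 = 168.
Government outlay = subsidy × quantity = 23 × 168 = 3864.

Government cost = £3864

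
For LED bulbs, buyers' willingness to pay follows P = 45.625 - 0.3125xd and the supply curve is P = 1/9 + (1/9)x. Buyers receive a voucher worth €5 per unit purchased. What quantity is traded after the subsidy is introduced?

Pre-subsidy: 45.625 - 0.3125x = 1/9 + (1/9)x gives x* = 6554/61 and P* = 735/61.
With the rebate, buyers effectively pay Pb = Ps − 5, where Ps is the price sellers receive.
On the curves, Pb = 45.625 - 0.3125x and Ps = 1/9 + (1/9)x; the wedge Ps − Pb = 5 gives 1/9 + (1/9)x − (45.625 - 0.3125x) = 5, so x' = 7274/61.
Then Pb = 45.625 − 0.3125·(7274/61) = 510/61 and Ps = 1/9 + (1/9)·(7274/61) = 815/61.

x' = 7274/61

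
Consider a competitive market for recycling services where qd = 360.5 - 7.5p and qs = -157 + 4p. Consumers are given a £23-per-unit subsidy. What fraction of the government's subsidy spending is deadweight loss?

DWL / government spending = 30/83

Pre-subsidy: 360.5 - 7.5p = -157 + 4p gives p* = 45, q* = 23.
With the rebate, buyers effectively pay pb = ps − 23, where ps is the price sellers receive.
Demand in terms of ps becomes qd = 360.5 − 7.5(ps − 23) = 533 - 7.5ps. Setting this equal to supply: 533 - 7.5ps = -157 + 4ps, so ps = 60.
Buyers pay pb = 60 − 23 = 37; q' = -157 + 4·60 = 83.
ΔCS = ½(23 + 83)(45 − 37) = 424; ΔPS = ½(23 + 83)(60 − 45) = 795.
Government spending = 23 × 83 = 1909.
DWL = ½ × 23 × (83 − 23) = 690; fraction = 690 / 1909 = 30/83.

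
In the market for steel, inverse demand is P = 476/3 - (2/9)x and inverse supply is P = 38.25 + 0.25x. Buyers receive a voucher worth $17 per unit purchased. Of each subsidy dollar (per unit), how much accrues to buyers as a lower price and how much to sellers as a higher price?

Buyers gain $8 per unit; sellers gain $9 per unit

Pre-subsidy: 476/3 - (2/9)x = 38.25 + 0.25x gives x* = 255 and P* = 102.
With the rebate, buyers effectively pay Pb = Ps − 17, where Ps is the price sellers receive.
On the curves, Pb = 476/3 - (2/9)x and Ps = 38.25 + 0.25x; the wedge Ps − Pb = 17 gives 38.25 + 0.25x − (476/3 - (2/9)x) = 17, so x' = 291.
Then Pb = 476/3 − (2/9)·291 = 94 and Ps = 38.25 + 0.25·291 = 111.
Buyers' price falls by P* − Pb = 102 − 94 = 8; sellers' price rises by Ps − P* = 111 − 102 = 9.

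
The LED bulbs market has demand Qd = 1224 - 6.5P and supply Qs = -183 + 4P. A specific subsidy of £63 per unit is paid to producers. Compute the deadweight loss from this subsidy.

Pre-subsidy: 1224 - 6.5P = -183 + 4P gives P* = 134, Q* = 353.
With the subsidy, sellers receive Ps = Pb + 63 for each unit, where Pb is the price buyers pay.
Supply in terms of Pb becomes Qs = -183 + 4(Pb + 63) = 69 + 4Pb. Setting this equal to demand: 1224 - 6.5Pb = 69 + 4Pb, so Pb = 110.
Sellers receive Ps = 110 + 63 = 173; Q' = 1224 − 6.5·110 = 509.
The subsidy expands output by 509 − 353 = 156 past the efficient level; on those units the gap between marginal cost and willingness to pay runs from 0 up to 63.
DWL = ½ × 63 × 156 = 4914.

Deadweight loss = £4914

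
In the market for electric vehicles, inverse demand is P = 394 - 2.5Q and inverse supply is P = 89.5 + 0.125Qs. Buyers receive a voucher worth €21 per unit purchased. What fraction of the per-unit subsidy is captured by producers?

Producer share = 1/21

Pre-subsidy: 394 - 2.5Q = 89.5 + 0.125Q gives Q* = 116 and P* = 104.
With the rebate, buyers effectively pay Pb = Ps − 21, where Ps is the price sellers receive.
On the curves, Pb = 394 - 2.5Q and Ps = 89.5 + 0.125Q; the wedge Ps − Pb = 21 gives 89.5 + 0.125Q − (394 - 2.5Q) = 21, so Q' = 124.
Then Pb = 394 − 2.5·124 = 84 and Ps = 89.5 + 0.125·124 = 105.
Buyers' price falls by P* − Pb = 104 − 84 = 20; sellers' price rises by Ps − P* = 105 − 104 = 1.
So producers capture 1/21 = 1/21 of each unit of subsidy.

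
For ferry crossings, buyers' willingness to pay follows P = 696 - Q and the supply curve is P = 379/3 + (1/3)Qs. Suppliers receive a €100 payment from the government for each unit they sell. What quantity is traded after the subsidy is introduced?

Pre-subsidy: 696 - Q = 379/3 + (1/3)Q gives Q* = 427.25 and P* = 268.75.
With the subsidy, sellers receive Ps = Pb + 100 for each unit, where Pb is the price buyers pay.
On the curves, Pb = 696 - Q and Ps = 379/3 + (1/3)Q; the wedge Ps − Pb = 100 gives 379/3 + (1/3)Q − (696 - Q) = 100, so Q' = 502.25.
Then Pb = 696 − 1·502.25 = 193.75 and Ps = 379/3 + (1/3)·502.25 = 293.75.

Q' = 502.25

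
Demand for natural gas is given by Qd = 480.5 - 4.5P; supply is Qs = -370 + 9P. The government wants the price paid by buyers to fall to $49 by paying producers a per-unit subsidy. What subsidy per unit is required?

At a buyer price of 49, quantity demanded is 480.5 − 4.5·49 = 260.
Sellers supply 260 only when they receive Ps with -370 + 9·Ps = 260, i.e. Ps = 70.
s = Ps − Pb = 70 − 49 = 21.

Required subsidy s = $21 per unit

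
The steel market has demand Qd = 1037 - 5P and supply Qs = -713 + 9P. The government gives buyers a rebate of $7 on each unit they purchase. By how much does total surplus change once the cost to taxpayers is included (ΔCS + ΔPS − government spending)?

Pre-subsidy: 1037 - 5P = -713 + 9P gives P* = 125, Q* = 412.
With the rebate, buyers effectively pay Pb = Ps − 7, where Ps is the price sellers receive.
Demand in terms of Ps becomes Qd = 1037 − 5(Ps − 7) = 1072 - 5Ps. Setting this equal to supply: 1072 - 5Ps = -713 + 9Ps, so Ps = 127.5.
Buyers pay Pb = 127.5 − 7 = 120.5; Q' = -713 + 9·127.5 = 434.5.
ΔCS = ½(412 + 434.5)(125 − 120.5) = 1904.625; ΔPS = ½(412 + 434.5)(127.5 − 125) = 1058.125.
Government spending = 7 × 434.5 = 3041.5.
Net change = 1904.625 + 1058.125 − 3041.5 = -78.75. The loss equals the DWL triangle ½·7·22.5.

Net change in total surplus = -$78.75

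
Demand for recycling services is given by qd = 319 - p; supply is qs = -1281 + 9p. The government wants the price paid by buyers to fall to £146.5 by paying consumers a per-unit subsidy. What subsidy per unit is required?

At a buyer price of 146.5, quantity demanded is 319 − 1·146.5 = 172.5.
Sellers supply 172.5 only when they receive ps with -1281 + 9·ps = 172.5, i.e. ps = 161.5.
s = ps − pb = 161.5 − 146.5 = 15.

Required subsidy s = £15 per unit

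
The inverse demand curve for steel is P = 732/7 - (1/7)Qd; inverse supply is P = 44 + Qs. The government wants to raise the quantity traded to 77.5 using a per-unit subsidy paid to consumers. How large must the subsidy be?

Required subsidy s = 28 per unit

At Q = 77.5, from the demand curve buyers pay Pb = 732/7 − (1/7)·77.5 = 93.5; from the supply curve sellers need Ps = 44 + 1·77.5 = 121.5.
The subsidy must fill the gap: s = Ps − Pb = 121.5 − 93.5 = 28.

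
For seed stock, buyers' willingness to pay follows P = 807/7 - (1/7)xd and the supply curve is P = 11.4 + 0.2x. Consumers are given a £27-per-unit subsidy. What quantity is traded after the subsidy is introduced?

x' = 381.75

Pre-subsidy: 807/7 - (1/7)x = 11.4 + 0.2x gives x* = 303 and P* = 72.
With the rebate, buyers effectively pay Pb = Ps − 27, where Ps is the price sellers receive.
On the curves, Pb = 807/7 - (1/7)x and Ps = 11.4 + 0.2x; the wedge Ps − Pb = 27 gives 11.4 + 0.2x − (807/7 - (1/7)x) = 27, so x' = 381.75.
Then Pb = 807/7 − (1/7)·381.75 = 60.75 and Ps = 11.4 + 0.2·381.75 = 87.75.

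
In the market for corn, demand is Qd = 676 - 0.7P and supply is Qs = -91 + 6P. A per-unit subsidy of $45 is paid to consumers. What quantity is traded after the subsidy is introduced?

Q' = 41813/67

Pre-subsidy: 676 - 0.7P = -91 + 6P gives P* = 7670/67, Q* = 39923/67.
With the rebate, buyers effectively pay Pb = Ps − 45, where Ps is the price sellers receive.
Demand in terms of Ps becomes Qd = 676 − 0.7(Ps − 45) = 707.5 - 0.7Ps. Setting this equal to supply: 707.5 - 0.7Ps = -91 + 6Ps, so Ps = 7985/67.
Buyers pay Pb = 7985/67 − 45 = 4970/67; Q' = -91 + 6·(7985/67) = 41813/67.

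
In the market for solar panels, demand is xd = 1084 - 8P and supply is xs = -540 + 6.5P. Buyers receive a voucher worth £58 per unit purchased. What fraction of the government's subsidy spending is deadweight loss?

DWL / government spending = 26/99

Pre-subsidy: 1084 - 8P = -540 + 6.5P gives P* = 112, x* = 188.
With the rebate, buyers effectively pay Pb = Ps − 58, where Ps is the price sellers receive.
Demand in terms of Ps becomes xd = 1084 − 8(Ps − 58) = 1548 - 8Ps. Setting this equal to supply: 1548 - 8Ps = -540 + 6.5Ps, so Ps = 144.
Buyers pay Pb = 144 − 58 = 86; x' = -540 + 6.5·144 = 396.
ΔCS = ½(188 + 396)(112 − 86) = 7592; ΔPS = ½(188 + 396)(144 − 112) = 9344.
Government spending = 58 × 396 = 22968.
DWL = ½ × 58 × (396 − 188) = 6032; fraction = 6032 / 22968 = 26/99.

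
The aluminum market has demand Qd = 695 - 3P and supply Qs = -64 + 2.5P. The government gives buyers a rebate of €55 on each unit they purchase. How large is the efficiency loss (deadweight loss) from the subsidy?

Pre-subsidy: 695 - 3P = -64 + 2.5P gives P* = 138, Q* = 281.
With the rebate, buyers effectively pay Pb = Ps − 55, where Ps is the price sellers receive.
Demand in terms of Ps becomes Qd = 695 − 3(Ps − 55) = 860 - 3Ps. Setting this equal to supply: 860 - 3Ps = -64 + 2.5Ps, so Ps = 168.
Buyers pay Pb = 168 − 55 = 113; Q' = -64 + 2.5·168 = 356.
The subsidy expands output by 356 − 281 = 75 past the efficient level; on those units the gap between marginal cost and willingness to pay runs from 0 up to 55.
DWL = ½ × 55 × 75 = 2062.5.

Deadweight loss = €2062.5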